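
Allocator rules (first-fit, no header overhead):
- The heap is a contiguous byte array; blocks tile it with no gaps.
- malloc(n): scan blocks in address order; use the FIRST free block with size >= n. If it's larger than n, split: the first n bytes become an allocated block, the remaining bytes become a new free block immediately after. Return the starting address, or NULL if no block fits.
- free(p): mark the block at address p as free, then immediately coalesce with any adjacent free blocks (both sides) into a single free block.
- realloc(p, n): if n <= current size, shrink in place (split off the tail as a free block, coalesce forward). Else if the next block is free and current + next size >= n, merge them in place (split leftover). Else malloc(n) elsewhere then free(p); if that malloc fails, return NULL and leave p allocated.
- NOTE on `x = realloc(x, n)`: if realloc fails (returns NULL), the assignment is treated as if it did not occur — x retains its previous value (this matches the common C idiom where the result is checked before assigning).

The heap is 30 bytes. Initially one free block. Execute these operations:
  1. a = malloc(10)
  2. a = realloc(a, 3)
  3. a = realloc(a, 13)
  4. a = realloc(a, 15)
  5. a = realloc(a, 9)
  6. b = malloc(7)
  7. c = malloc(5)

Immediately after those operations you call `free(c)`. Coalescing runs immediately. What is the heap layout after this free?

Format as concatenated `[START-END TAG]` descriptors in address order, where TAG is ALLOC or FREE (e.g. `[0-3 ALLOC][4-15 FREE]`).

Op 1: a = malloc(10) -> a = 0; heap: [0-9 ALLOC][10-29 FREE]
Op 2: a = realloc(a, 3) -> a = 0; heap: [0-2 ALLOC][3-29 FREE]
Op 3: a = realloc(a, 13) -> a = 0; heap: [0-12 ALLOC][13-29 FREE]
Op 4: a = realloc(a, 15) -> a = 0; heap: [0-14 ALLOC][15-29 FREE]
Op 5: a = realloc(a, 9) -> a = 0; heap: [0-8 ALLOC][9-29 FREE]
Op 6: b = malloc(7) -> b = 9; heap: [0-8 ALLOC][9-15 ALLOC][16-29 FREE]
Op 7: c = malloc(5) -> c = 16; heap: [0-8 ALLOC][9-15 ALLOC][16-20 ALLOC][21-29 FREE]
free(c): c = 16 -> block [16-20 ALLOC]; mark free, coalesce with adjacent free neighbors -> [0-8 ALLOC][9-15 ALLOC][16-29 FREE]

Answer: [0-8 ALLOC][9-15 ALLOC][16-29 FREE]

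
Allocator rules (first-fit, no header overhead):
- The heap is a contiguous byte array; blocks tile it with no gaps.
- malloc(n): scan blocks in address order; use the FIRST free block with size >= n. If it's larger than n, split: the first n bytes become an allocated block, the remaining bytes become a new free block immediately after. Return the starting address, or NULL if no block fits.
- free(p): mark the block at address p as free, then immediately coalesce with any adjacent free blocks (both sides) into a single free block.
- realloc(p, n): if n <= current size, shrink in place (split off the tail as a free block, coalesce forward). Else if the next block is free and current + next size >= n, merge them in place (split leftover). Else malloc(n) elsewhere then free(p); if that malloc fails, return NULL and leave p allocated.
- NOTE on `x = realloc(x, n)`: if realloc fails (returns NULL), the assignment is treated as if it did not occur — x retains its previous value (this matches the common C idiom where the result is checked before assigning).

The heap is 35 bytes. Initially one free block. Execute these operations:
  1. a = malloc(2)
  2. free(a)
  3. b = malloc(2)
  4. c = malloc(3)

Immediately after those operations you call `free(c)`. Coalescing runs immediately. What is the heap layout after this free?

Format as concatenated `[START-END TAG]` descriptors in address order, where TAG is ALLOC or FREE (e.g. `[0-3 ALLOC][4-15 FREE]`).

Answer: [0-1 ALLOC][2-34 FREE]

Derivation:
Op 1: a = malloc(2) -> a = 0; heap: [0-1 ALLOC][2-34 FREE]
Op 2: free(a) -> (freed a); heap: [0-34 FREE]
Op 3: b = malloc(2) -> b = 0; heap: [0-1 ALLOC][2-34 FREE]
Op 4: c = malloc(3) -> c = 2; heap: [0-1 ALLOC][2-4 ALLOC][5-34 FREE]
free(c): c = 2 -> block [2-4 ALLOC]; mark free, coalesce with adjacent free neighbors -> [0-1 ALLOC][2-34 FREE]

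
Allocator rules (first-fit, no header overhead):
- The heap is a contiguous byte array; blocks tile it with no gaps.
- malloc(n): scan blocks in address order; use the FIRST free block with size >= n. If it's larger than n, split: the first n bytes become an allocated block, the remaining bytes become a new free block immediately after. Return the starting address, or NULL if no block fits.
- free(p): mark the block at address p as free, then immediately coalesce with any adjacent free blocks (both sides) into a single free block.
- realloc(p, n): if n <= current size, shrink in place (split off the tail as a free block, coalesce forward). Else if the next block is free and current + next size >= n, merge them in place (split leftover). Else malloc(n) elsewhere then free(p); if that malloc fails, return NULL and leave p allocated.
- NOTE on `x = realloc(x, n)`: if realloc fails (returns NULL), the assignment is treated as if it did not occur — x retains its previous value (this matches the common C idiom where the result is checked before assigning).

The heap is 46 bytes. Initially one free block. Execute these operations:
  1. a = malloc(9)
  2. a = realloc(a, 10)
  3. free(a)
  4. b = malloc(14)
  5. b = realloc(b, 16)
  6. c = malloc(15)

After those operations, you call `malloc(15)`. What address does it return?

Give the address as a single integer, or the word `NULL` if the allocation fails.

Op 1: a = malloc(9) -> a = 0; heap: [0-8 ALLOC][9-45 FREE]
Op 2: a = realloc(a, 10) -> a = 0; heap: [0-9 ALLOC][10-45 FREE]
Op 3: free(a) -> (freed a); heap: [0-45 FREE]
Op 4: b = malloc(14) -> b = 0; heap: [0-13 ALLOC][14-45 FREE]
Op 5: b = realloc(b, 16) -> b = 0; heap: [0-15 ALLOC][16-45 FREE]
Op 6: c = malloc(15) -> c = 16; heap: [0-15 ALLOC][16-30 ALLOC][31-45 FREE]
malloc(15): first-fit scan over [0-15 ALLOC][16-30 ALLOC][31-45 FREE] -> 31

Answer: 31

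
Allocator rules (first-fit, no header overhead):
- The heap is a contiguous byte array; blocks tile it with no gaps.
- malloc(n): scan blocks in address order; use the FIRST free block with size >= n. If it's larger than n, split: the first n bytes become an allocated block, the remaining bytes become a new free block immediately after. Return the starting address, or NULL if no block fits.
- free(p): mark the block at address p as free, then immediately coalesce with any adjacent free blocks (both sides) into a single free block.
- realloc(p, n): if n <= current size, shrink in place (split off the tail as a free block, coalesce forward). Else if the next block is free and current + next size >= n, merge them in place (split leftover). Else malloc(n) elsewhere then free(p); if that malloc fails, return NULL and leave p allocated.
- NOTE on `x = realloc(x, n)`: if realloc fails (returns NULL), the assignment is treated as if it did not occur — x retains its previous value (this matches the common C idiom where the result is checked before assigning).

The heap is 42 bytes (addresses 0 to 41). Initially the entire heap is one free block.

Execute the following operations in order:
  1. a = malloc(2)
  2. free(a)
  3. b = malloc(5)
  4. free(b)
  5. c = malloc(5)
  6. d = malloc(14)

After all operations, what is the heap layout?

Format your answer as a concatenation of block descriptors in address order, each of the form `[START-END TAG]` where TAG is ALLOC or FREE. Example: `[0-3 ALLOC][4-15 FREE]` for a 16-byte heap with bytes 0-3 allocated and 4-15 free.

Answer: [0-4 ALLOC][5-18 ALLOC][19-41 FREE]

Derivation:
Op 1: a = malloc(2) -> a = 0; heap: [0-1 ALLOC][2-41 FREE]
Op 2: free(a) -> (freed a); heap: [0-41 FREE]
Op 3: b = malloc(5) -> b = 0; heap: [0-4 ALLOC][5-41 FREE]
Op 4: free(b) -> (freed b); heap: [0-41 FREE]
Op 5: c = malloc(5) -> c = 0; heap: [0-4 ALLOC][5-41 FREE]
Op 6: d = malloc(14) -> d = 5; heap: [0-4 ALLOC][5-18 ALLOC][19-41 FREE]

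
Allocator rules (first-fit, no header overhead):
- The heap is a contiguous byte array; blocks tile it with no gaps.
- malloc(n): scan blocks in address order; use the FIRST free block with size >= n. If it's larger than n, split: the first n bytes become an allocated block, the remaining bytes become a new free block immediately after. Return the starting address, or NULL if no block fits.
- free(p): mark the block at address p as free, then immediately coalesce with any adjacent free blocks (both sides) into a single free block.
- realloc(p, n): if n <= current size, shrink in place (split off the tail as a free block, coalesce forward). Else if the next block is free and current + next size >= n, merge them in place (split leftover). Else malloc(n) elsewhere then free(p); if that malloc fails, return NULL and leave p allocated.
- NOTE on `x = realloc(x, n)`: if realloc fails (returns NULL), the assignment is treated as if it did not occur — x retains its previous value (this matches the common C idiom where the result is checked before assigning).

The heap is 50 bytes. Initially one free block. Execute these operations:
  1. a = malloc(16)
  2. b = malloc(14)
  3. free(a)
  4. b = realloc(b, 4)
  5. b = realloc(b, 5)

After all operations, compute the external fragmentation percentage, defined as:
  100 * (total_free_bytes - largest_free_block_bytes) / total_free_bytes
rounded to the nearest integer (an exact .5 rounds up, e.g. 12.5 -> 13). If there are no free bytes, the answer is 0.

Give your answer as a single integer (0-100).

Answer: 36

Derivation:
Op 1: a = malloc(16) -> a = 0; heap: [0-15 ALLOC][16-49 FREE]
Op 2: b = malloc(14) -> b = 16; heap: [0-15 ALLOC][16-29 ALLOC][30-49 FREE]
Op 3: free(a) -> (freed a); heap: [0-15 FREE][16-29 ALLOC][30-49 FREE]
Op 4: b = realloc(b, 4) -> b = 16; heap: [0-15 FREE][16-19 ALLOC][20-49 FREE]
Op 5: b = realloc(b, 5) -> b = 16; heap: [0-15 FREE][16-20 ALLOC][21-49 FREE]
Free blocks: [16 29] total_free=45 largest=29 -> 100*(45-29)/45 = 1600/45 ≈ 35.556 -> rounds to 36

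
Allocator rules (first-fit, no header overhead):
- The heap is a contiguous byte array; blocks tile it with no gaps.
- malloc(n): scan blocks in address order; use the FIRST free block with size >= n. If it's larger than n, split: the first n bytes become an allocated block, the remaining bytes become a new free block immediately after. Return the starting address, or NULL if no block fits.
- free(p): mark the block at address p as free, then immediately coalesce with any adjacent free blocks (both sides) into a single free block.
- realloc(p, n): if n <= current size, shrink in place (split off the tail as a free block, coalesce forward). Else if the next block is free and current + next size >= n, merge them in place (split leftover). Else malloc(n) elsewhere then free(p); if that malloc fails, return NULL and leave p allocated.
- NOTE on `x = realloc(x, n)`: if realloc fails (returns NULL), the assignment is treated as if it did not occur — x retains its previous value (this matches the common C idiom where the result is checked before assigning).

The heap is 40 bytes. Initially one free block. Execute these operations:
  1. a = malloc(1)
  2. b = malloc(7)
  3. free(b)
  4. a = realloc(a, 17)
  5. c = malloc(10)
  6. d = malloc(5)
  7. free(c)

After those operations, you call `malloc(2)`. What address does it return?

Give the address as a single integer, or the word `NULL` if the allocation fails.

Answer: 17

Derivation:
Op 1: a = malloc(1) -> a = 0; heap: [0-0 ALLOC][1-39 FREE]
Op 2: b = malloc(7) -> b = 1; heap: [0-0 ALLOC][1-7 ALLOC][8-39 FREE]
Op 3: free(b) -> (freed b); heap: [0-0 ALLOC][1-39 FREE]
Op 4: a = realloc(a, 17) -> a = 0; heap: [0-16 ALLOC][17-39 FREE]
Op 5: c = malloc(10) -> c = 17; heap: [0-16 ALLOC][17-26 ALLOC][27-39 FREE]
Op 6: d = malloc(5) -> d = 27; heap: [0-16 ALLOC][17-26 ALLOC][27-31 ALLOC][32-39 FREE]
Op 7: free(c) -> (freed c); heap: [0-16 ALLOC][17-26 FREE][27-31 ALLOC][32-39 FREE]
malloc(2): first-fit scan over [0-16 ALLOC][17-26 FREE][27-31 ALLOC][32-39 FREE] -> 17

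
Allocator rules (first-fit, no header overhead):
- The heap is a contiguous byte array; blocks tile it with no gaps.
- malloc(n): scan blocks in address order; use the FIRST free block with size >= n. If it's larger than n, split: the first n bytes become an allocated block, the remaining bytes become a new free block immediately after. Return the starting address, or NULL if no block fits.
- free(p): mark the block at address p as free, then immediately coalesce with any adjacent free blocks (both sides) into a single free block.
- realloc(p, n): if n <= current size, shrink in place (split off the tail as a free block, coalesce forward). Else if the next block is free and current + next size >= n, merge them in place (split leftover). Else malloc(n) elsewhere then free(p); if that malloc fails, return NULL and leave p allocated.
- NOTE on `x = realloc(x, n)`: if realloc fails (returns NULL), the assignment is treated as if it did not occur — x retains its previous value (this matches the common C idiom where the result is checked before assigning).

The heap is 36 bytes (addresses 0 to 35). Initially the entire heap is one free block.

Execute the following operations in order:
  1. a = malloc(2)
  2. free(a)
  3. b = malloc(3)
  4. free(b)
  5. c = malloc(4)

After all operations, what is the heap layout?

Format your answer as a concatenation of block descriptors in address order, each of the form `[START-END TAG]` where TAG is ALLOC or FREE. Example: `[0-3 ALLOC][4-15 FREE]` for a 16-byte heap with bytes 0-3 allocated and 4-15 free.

Answer: [0-3 ALLOC][4-35 FREE]

Derivation:
Op 1: a = malloc(2) -> a = 0; heap: [0-1 ALLOC][2-35 FREE]
Op 2: free(a) -> (freed a); heap: [0-35 FREE]
Op 3: b = malloc(3) -> b = 0; heap: [0-2 ALLOC][3-35 FREE]
Op 4: free(b) -> (freed b); heap: [0-35 FREE]
Op 5: c = malloc(4) -> c = 0; heap: [0-3 ALLOC][4-35 FREE]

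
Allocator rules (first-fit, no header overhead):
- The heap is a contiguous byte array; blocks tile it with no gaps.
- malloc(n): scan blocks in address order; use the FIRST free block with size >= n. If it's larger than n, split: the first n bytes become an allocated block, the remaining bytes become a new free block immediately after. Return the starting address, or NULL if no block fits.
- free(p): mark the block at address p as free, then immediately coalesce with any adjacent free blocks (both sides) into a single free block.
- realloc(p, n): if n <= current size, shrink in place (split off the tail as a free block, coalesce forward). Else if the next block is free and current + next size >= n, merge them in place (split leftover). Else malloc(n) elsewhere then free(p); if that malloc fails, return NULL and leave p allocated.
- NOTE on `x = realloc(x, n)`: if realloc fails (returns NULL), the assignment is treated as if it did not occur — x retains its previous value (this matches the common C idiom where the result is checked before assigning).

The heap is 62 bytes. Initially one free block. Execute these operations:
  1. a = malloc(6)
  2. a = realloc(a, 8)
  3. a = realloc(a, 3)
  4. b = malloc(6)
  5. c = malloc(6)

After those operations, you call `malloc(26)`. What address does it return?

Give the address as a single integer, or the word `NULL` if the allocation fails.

Op 1: a = malloc(6) -> a = 0; heap: [0-5 ALLOC][6-61 FREE]
Op 2: a = realloc(a, 8) -> a = 0; heap: [0-7 ALLOC][8-61 FREE]
Op 3: a = realloc(a, 3) -> a = 0; heap: [0-2 ALLOC][3-61 FREE]
Op 4: b = malloc(6) -> b = 3; heap: [0-2 ALLOC][3-8 ALLOC][9-61 FREE]
Op 5: c = malloc(6) -> c = 9; heap: [0-2 ALLOC][3-8 ALLOC][9-14 ALLOC][15-61 FREE]
malloc(26): first-fit scan over [0-2 ALLOC][3-8 ALLOC][9-14 ALLOC][15-61 FREE] -> 15

Answer: 15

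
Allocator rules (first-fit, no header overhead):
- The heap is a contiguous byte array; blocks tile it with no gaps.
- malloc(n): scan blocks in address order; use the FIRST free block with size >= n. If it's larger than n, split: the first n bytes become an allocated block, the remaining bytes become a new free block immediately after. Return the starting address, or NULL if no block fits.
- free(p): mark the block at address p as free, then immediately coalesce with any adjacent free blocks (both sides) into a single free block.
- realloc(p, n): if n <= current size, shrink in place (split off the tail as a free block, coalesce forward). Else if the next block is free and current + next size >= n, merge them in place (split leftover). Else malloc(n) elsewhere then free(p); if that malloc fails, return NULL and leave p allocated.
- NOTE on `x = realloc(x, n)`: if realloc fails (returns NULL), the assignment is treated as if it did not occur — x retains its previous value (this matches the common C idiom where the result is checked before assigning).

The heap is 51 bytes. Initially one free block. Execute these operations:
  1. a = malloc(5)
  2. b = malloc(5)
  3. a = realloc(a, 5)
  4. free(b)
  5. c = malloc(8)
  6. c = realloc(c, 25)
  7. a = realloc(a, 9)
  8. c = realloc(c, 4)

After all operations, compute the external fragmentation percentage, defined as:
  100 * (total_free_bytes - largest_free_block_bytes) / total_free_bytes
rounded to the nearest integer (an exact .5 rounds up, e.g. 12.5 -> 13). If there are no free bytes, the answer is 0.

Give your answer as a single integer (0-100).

Answer: 45

Derivation:
Op 1: a = malloc(5) -> a = 0; heap: [0-4 ALLOC][5-50 FREE]
Op 2: b = malloc(5) -> b = 5; heap: [0-4 ALLOC][5-9 ALLOC][10-50 FREE]
Op 3: a = realloc(a, 5) -> a = 0; heap: [0-4 ALLOC][5-9 ALLOC][10-50 FREE]
Op 4: free(b) -> (freed b); heap: [0-4 ALLOC][5-50 FREE]
Op 5: c = malloc(8) -> c = 5; heap: [0-4 ALLOC][5-12 ALLOC][13-50 FREE]
Op 6: c = realloc(c, 25) -> c = 5; heap: [0-4 ALLOC][5-29 ALLOC][30-50 FREE]
Op 7: a = realloc(a, 9) -> a = 30; heap: [0-4 FREE][5-29 ALLOC][30-38 ALLOC][39-50 FREE]
Op 8: c = realloc(c, 4) -> c = 5; heap: [0-4 FREE][5-8 ALLOC][9-29 FREE][30-38 ALLOC][39-50 FREE]
Free blocks: [5 21 12] total_free=38 largest=21 -> 100*(38-21)/38 = 1700/38 ≈ 44.737 -> rounds to 45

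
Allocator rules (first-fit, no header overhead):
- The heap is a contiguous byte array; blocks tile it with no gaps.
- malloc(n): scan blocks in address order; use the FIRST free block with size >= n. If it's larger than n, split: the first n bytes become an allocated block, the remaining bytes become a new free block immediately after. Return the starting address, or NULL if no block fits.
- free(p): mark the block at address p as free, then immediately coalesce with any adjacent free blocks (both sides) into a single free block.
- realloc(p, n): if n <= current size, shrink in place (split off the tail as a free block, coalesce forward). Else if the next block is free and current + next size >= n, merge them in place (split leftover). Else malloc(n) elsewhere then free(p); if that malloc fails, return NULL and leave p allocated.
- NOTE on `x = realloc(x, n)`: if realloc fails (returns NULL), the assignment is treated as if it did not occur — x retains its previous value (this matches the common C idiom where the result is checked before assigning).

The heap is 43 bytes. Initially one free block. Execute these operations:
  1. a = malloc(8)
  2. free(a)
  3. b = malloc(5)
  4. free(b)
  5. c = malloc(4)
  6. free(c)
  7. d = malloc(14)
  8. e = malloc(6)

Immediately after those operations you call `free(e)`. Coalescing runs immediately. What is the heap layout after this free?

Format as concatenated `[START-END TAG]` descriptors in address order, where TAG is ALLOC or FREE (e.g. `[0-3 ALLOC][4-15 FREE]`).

Answer: [0-13 ALLOC][14-42 FREE]

Derivation:
Op 1: a = malloc(8) -> a = 0; heap: [0-7 ALLOC][8-42 FREE]
Op 2: free(a) -> (freed a); heap: [0-42 FREE]
Op 3: b = malloc(5) -> b = 0; heap: [0-4 ALLOC][5-42 FREE]
Op 4: free(b) -> (freed b); heap: [0-42 FREE]
Op 5: c = malloc(4) -> c = 0; heap: [0-3 ALLOC][4-42 FREE]
Op 6: free(c) -> (freed c); heap: [0-42 FREE]
Op 7: d = malloc(14) -> d = 0; heap: [0-13 ALLOC][14-42 FREE]
Op 8: e = malloc(6) -> e = 14; heap: [0-13 ALLOC][14-19 ALLOC][20-42 FREE]
free(e): e = 14 -> block [14-19 ALLOC]; mark free, coalesce with adjacent free neighbors -> [0-13 ALLOC][14-42 FREE]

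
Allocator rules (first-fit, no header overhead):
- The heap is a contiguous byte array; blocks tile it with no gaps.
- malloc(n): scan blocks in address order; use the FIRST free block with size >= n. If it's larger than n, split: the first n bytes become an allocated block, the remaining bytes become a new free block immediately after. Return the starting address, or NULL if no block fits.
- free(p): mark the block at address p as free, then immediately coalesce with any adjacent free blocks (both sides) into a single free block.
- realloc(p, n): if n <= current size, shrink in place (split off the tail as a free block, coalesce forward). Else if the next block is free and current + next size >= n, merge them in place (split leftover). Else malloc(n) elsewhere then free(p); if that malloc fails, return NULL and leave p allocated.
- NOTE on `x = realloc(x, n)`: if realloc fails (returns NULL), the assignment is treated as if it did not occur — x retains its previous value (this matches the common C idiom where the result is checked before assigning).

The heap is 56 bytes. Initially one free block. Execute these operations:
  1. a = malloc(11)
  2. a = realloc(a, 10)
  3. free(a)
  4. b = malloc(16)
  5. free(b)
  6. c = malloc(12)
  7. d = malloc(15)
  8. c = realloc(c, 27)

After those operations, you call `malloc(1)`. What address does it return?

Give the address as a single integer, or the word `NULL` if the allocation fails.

Op 1: a = malloc(11) -> a = 0; heap: [0-10 ALLOC][11-55 FREE]
Op 2: a = realloc(a, 10) -> a = 0; heap: [0-9 ALLOC][10-55 FREE]
Op 3: free(a) -> (freed a); heap: [0-55 FREE]
Op 4: b = malloc(16) -> b = 0; heap: [0-15 ALLOC][16-55 FREE]
Op 5: free(b) -> (freed b); heap: [0-55 FREE]
Op 6: c = malloc(12) -> c = 0; heap: [0-11 ALLOC][12-55 FREE]
Op 7: d = malloc(15) -> d = 12; heap: [0-11 ALLOC][12-26 ALLOC][27-55 FREE]
Op 8: c = realloc(c, 27) -> c = 27; heap: [0-11 FREE][12-26 ALLOC][27-53 ALLOC][54-55 FREE]
malloc(1): first-fit scan over [0-11 FREE][12-26 ALLOC][27-53 ALLOC][54-55 FREE] -> 0

Answer: 0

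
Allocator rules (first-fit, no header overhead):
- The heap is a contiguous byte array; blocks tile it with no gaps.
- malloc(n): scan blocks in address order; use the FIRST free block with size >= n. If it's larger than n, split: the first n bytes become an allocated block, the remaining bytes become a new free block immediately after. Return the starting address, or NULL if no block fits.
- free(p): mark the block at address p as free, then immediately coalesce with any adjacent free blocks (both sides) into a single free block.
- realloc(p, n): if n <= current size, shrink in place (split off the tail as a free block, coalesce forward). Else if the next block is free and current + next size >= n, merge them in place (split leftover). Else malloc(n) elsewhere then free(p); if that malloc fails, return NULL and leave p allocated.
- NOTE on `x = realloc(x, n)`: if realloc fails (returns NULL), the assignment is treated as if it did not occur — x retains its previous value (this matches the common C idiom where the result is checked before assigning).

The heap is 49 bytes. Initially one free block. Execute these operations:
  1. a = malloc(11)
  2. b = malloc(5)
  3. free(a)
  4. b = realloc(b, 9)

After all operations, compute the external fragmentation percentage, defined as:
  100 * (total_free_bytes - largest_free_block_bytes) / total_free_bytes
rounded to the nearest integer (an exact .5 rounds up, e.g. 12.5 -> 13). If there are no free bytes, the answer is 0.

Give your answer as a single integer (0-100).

Op 1: a = malloc(11) -> a = 0; heap: [0-10 ALLOC][11-48 FREE]
Op 2: b = malloc(5) -> b = 11; heap: [0-10 ALLOC][11-15 ALLOC][16-48 FREE]
Op 3: free(a) -> (freed a); heap: [0-10 FREE][11-15 ALLOC][16-48 FREE]
Op 4: b = realloc(b, 9) -> b = 11; heap: [0-10 FREE][11-19 ALLOC][20-48 FREE]
Free blocks: [11 29] total_free=40 largest=29 -> 100*(40-29)/40 = 1100/40 = 27.5 -> rounds to 28

Answer: 28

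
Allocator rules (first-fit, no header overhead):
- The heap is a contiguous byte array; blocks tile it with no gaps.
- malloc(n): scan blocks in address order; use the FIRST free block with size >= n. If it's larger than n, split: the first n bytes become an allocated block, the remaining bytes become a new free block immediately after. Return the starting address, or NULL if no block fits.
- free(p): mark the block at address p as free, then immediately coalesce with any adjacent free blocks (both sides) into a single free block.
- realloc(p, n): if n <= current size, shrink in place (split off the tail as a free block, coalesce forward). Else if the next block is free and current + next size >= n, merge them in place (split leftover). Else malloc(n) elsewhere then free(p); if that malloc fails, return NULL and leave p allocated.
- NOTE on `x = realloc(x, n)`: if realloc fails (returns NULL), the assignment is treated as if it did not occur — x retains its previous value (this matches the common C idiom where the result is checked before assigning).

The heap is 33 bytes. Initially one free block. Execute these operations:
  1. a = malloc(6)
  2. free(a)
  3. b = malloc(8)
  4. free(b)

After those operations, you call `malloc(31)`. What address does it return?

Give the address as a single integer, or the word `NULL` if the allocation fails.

Op 1: a = malloc(6) -> a = 0; heap: [0-5 ALLOC][6-32 FREE]
Op 2: free(a) -> (freed a); heap: [0-32 FREE]
Op 3: b = malloc(8) -> b = 0; heap: [0-7 ALLOC][8-32 FREE]
Op 4: free(b) -> (freed b); heap: [0-32 FREE]
malloc(31): first-fit scan over [0-32 FREE] -> 0

Answer: 0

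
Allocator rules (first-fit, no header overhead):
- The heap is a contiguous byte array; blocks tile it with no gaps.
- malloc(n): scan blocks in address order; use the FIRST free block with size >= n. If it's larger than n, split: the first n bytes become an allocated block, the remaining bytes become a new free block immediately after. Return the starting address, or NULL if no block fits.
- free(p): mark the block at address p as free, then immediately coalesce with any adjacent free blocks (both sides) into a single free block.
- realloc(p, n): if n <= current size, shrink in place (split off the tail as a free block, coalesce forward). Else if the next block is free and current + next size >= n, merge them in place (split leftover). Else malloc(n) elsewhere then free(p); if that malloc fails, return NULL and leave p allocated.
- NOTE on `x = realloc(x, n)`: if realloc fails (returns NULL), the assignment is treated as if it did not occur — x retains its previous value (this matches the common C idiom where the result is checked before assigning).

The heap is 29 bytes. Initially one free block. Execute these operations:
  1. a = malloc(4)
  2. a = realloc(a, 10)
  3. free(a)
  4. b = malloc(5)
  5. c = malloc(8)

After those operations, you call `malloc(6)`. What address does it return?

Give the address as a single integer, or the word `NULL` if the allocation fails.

Answer: 13

Derivation:
Op 1: a = malloc(4) -> a = 0; heap: [0-3 ALLOC][4-28 FREE]
Op 2: a = realloc(a, 10) -> a = 0; heap: [0-9 ALLOC][10-28 FREE]
Op 3: free(a) -> (freed a); heap: [0-28 FREE]
Op 4: b = malloc(5) -> b = 0; heap: [0-4 ALLOC][5-28 FREE]
Op 5: c = malloc(8) -> c = 5; heap: [0-4 ALLOC][5-12 ALLOC][13-28 FREE]
malloc(6): first-fit scan over [0-4 ALLOC][5-12 ALLOC][13-28 FREE] -> 13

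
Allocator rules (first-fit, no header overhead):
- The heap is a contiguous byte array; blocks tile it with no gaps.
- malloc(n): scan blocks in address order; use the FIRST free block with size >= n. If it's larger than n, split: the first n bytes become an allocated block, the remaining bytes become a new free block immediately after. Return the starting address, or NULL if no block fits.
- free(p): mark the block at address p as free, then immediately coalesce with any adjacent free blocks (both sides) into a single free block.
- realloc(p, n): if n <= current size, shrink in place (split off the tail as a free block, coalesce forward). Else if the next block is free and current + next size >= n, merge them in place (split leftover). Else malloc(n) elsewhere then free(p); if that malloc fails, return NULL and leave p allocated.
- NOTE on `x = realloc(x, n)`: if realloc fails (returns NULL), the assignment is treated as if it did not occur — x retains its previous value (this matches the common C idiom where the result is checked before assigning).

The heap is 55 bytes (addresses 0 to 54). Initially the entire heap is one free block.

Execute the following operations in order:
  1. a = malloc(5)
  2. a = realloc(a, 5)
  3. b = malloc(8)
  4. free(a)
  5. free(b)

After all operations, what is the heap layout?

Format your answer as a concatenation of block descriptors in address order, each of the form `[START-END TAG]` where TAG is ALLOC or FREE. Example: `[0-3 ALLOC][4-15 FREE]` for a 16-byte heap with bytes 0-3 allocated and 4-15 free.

Op 1: a = malloc(5) -> a = 0; heap: [0-4 ALLOC][5-54 FREE]
Op 2: a = realloc(a, 5) -> a = 0; heap: [0-4 ALLOC][5-54 FREE]
Op 3: b = malloc(8) -> b = 5; heap: [0-4 ALLOC][5-12 ALLOC][13-54 FREE]
Op 4: free(a) -> (freed a); heap: [0-4 FREE][5-12 ALLOC][13-54 FREE]
Op 5: free(b) -> (freed b); heap: [0-54 FREE]

Answer: [0-54 FREE]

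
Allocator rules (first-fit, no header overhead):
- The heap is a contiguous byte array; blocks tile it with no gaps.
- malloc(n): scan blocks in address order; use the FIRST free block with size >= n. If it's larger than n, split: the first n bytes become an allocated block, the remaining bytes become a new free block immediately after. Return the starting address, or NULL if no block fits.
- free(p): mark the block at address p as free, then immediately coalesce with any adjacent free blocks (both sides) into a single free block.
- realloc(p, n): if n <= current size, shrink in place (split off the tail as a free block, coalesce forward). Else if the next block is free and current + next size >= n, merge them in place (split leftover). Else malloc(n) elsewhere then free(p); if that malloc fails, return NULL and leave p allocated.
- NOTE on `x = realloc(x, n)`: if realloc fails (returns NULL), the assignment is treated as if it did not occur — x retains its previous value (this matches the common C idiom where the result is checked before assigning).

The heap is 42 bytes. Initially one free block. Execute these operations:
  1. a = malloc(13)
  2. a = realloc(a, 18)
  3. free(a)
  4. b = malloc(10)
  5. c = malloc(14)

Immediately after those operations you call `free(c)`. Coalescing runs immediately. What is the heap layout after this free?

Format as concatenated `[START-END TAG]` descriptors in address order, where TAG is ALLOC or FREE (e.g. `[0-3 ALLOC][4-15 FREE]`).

Answer: [0-9 ALLOC][10-41 FREE]

Derivation:
Op 1: a = malloc(13) -> a = 0; heap: [0-12 ALLOC][13-41 FREE]
Op 2: a = realloc(a, 18) -> a = 0; heap: [0-17 ALLOC][18-41 FREE]
Op 3: free(a) -> (freed a); heap: [0-41 FREE]
Op 4: b = malloc(10) -> b = 0; heap: [0-9 ALLOC][10-41 FREE]
Op 5: c = malloc(14) -> c = 10; heap: [0-9 ALLOC][10-23 ALLOC][24-41 FREE]
free(c): c = 10 -> block [10-23 ALLOC]; mark free, coalesce with adjacent free neighbors -> [0-9 ALLOC][10-41 FREE]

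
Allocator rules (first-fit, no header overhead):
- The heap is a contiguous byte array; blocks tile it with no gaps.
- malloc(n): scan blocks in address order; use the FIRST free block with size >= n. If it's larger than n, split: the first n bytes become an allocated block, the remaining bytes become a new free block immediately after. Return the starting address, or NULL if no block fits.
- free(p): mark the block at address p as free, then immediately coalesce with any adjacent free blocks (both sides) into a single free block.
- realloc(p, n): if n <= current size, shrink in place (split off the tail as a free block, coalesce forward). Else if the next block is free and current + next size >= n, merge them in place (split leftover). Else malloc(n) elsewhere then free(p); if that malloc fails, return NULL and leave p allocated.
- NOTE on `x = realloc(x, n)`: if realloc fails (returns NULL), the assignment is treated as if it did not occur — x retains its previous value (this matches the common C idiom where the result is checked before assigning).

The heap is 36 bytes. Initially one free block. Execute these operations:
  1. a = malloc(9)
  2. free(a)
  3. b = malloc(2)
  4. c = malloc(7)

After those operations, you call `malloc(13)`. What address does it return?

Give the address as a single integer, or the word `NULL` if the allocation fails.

Answer: 9

Derivation:
Op 1: a = malloc(9) -> a = 0; heap: [0-8 ALLOC][9-35 FREE]
Op 2: free(a) -> (freed a); heap: [0-35 FREE]
Op 3: b = malloc(2) -> b = 0; heap: [0-1 ALLOC][2-35 FREE]
Op 4: c = malloc(7) -> c = 2; heap: [0-1 ALLOC][2-8 ALLOC][9-35 FREE]
malloc(13): first-fit scan over [0-1 ALLOC][2-8 ALLOC][9-35 FREE] -> 9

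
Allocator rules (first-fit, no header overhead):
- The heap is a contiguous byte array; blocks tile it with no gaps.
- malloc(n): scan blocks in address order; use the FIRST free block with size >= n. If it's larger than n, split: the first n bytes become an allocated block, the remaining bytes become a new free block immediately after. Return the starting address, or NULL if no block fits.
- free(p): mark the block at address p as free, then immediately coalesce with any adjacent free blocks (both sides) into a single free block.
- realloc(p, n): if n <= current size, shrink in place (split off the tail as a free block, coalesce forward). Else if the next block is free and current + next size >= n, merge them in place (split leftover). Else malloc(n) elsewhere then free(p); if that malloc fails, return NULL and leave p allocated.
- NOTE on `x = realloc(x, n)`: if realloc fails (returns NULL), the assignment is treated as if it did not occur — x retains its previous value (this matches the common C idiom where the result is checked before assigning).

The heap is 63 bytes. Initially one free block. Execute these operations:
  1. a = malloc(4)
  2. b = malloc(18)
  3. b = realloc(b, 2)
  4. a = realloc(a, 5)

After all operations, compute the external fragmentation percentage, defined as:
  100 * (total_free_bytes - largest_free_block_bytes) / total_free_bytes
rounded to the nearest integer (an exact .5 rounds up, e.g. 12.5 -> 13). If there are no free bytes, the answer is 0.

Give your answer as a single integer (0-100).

Answer: 7

Derivation:
Op 1: a = malloc(4) -> a = 0; heap: [0-3 ALLOC][4-62 FREE]
Op 2: b = malloc(18) -> b = 4; heap: [0-3 ALLOC][4-21 ALLOC][22-62 FREE]
Op 3: b = realloc(b, 2) -> b = 4; heap: [0-3 ALLOC][4-5 ALLOC][6-62 FREE]
Op 4: a = realloc(a, 5) -> a = 6; heap: [0-3 FREE][4-5 ALLOC][6-10 ALLOC][11-62 FREE]
Free blocks: [4 52] total_free=56 largest=52 -> 100*(56-52)/56 = 400/56 ≈ 7.143 -> rounds to 7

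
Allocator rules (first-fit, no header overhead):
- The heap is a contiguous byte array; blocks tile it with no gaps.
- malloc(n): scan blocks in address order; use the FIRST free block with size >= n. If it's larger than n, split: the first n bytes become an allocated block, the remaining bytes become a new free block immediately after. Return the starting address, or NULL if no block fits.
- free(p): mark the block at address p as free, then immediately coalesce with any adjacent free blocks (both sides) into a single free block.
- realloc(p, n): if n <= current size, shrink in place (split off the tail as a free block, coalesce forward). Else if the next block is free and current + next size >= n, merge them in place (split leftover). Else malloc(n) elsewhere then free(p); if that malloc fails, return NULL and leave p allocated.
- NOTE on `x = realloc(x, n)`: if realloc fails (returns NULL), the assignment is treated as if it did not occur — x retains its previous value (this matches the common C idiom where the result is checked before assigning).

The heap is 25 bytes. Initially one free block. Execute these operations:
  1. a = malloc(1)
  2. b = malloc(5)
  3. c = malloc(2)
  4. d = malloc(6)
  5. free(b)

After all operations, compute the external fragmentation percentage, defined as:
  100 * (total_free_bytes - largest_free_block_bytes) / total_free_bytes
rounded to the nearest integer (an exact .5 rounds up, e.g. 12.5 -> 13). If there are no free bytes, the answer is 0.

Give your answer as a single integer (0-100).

Answer: 31

Derivation:
Op 1: a = malloc(1) -> a = 0; heap: [0-0 ALLOC][1-24 FREE]
Op 2: b = malloc(5) -> b = 1; heap: [0-0 ALLOC][1-5 ALLOC][6-24 FREE]
Op 3: c = malloc(2) -> c = 6; heap: [0-0 ALLOC][1-5 ALLOC][6-7 ALLOC][8-24 FREE]
Op 4: d = malloc(6) -> d = 8; heap: [0-0 ALLOC][1-5 ALLOC][6-7 ALLOC][8-13 ALLOC][14-24 FREE]
Op 5: free(b) -> (freed b); heap: [0-0 ALLOC][1-5 FREE][6-7 ALLOC][8-13 ALLOC][14-24 FREE]
Free blocks: [5 11] total_free=16 largest=11 -> 100*(16-11)/16 = 500/16 = 31.25 -> rounds to 31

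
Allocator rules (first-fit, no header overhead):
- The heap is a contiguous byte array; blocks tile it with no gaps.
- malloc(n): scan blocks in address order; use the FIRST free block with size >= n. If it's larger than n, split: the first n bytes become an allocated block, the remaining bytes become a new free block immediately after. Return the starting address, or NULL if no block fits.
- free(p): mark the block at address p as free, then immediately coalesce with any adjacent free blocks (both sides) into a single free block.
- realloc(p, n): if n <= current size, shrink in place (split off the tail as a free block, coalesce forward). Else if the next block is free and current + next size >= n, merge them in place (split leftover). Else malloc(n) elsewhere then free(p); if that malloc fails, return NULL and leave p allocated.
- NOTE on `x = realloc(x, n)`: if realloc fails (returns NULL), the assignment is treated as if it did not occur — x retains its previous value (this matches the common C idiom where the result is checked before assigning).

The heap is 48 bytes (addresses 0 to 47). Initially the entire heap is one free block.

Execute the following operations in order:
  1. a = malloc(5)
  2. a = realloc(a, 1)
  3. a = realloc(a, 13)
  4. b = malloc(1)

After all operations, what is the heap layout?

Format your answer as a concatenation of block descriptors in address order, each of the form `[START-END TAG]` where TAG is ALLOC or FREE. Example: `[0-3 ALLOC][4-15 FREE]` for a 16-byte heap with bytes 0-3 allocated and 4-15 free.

Answer: [0-12 ALLOC][13-13 ALLOC][14-47 FREE]

Derivation:
Op 1: a = malloc(5) -> a = 0; heap: [0-4 ALLOC][5-47 FREE]
Op 2: a = realloc(a, 1) -> a = 0; heap: [0-0 ALLOC][1-47 FREE]
Op 3: a = realloc(a, 13) -> a = 0; heap: [0-12 ALLOC][13-47 FREE]
Op 4: b = malloc(1) -> b = 13; heap: [0-12 ALLOC][13-13 ALLOC][14-47 FREE]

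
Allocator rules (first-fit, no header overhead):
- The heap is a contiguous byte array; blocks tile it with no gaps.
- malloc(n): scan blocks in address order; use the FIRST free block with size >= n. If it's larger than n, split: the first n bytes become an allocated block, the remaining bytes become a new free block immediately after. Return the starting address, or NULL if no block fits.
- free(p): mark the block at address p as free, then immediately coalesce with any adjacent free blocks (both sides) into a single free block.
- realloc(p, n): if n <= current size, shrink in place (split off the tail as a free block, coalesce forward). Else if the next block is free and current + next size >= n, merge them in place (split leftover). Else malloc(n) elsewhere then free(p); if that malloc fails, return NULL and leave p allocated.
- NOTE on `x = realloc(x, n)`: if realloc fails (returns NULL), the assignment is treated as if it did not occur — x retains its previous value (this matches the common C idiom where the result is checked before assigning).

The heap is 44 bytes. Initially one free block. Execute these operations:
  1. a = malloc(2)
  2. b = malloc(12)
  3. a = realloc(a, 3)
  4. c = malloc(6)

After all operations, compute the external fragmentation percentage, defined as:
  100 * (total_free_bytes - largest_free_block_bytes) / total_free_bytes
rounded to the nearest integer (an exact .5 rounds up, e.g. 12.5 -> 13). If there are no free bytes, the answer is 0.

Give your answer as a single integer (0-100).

Answer: 9

Derivation:
Op 1: a = malloc(2) -> a = 0; heap: [0-1 ALLOC][2-43 FREE]
Op 2: b = malloc(12) -> b = 2; heap: [0-1 ALLOC][2-13 ALLOC][14-43 FREE]
Op 3: a = realloc(a, 3) -> a = 14; heap: [0-1 FREE][2-13 ALLOC][14-16 ALLOC][17-43 FREE]
Op 4: c = malloc(6) -> c = 17; heap: [0-1 FREE][2-13 ALLOC][14-16 ALLOC][17-22 ALLOC][23-43 FREE]
Free blocks: [2 21] total_free=23 largest=21 -> 100*(23-21)/23 = 200/23 ≈ 8.696 -> rounds to 9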